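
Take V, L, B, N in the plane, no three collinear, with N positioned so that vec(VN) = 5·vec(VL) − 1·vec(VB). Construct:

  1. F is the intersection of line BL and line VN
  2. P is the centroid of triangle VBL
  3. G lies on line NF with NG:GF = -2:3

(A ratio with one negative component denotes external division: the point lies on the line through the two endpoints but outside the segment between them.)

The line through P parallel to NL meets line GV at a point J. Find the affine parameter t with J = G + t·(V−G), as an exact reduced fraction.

t = 1/3

Assign V = (0, 0), L = (1, 0), B = (0, 1), N = (5, -1) — the answer is frame-independent, so this choice is without loss of generality.
1. F is the intersection of line BL and line VN ⇒ F = (5/4, -1/4)
2. P is the centroid of triangle VBL ⇒ P = (1/3, 1/3)
3. G lies on line NF with NG:GF = -2:3 ⇒ G = (25/2, -5/2)
through P parallel to NL: direction (-4, 1); meets GV at J = (25/3, -5/3)
J = G + t·(V−G) with t = 1/3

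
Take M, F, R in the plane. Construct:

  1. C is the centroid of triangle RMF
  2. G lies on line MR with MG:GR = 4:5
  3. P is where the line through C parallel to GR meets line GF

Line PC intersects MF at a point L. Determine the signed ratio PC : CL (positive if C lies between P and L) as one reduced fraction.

PC:CL = -1/9

Choose coordinates M = (0, 0), F = (1, 0), R = (0, 1).
1. C is the centroid of triangle RMF ⇒ C = (1/3, 1/3)
2. G lies on line MR with MG:GR = 4:5 ⇒ G = (0, 4/9)
3. P is where the line through C parallel to GR meets line GF ⇒ P = (1/3, 8/27)
line PC meets MF at L = (1/3, 0)
C = P + t·(L−P) with t = -1/8, so PC:CL = -1/8:9/8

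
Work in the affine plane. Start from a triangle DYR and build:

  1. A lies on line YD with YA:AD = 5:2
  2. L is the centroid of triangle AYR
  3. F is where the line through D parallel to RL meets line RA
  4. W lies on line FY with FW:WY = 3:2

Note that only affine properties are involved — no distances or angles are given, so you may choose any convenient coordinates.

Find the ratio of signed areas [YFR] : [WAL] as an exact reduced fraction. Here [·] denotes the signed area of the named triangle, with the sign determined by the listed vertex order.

[YFR]:[WAL] = 135/23

Choose coordinates D = (0, 0), Y = (1, 0), R = (0, 1).
1. A lies on line YD with YA:AD = 5:2 ⇒ A = (2/7, 0)
2. L is the centroid of triangle AYR ⇒ L = (3/7, 1/3)
3. F is where the line through D parallel to RL meets line RA ⇒ F = (18/35, -4/5)
4. W lies on line FY with FW:WY = 3:2 ⇒ W = (141/175, -8/25)
2·[YFR] = -9/7, 2·[WAL] = -23/105
[YFR]:[WAL] = -9/7:-23/105 = 135/23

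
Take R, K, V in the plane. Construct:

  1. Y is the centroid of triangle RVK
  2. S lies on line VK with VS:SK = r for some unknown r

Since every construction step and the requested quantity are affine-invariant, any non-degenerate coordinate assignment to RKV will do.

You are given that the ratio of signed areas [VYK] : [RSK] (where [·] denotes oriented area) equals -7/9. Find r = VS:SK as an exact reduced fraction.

Work in coordinates with R = (0, 0), K = (1, 0), V = (0, 1).
1. Y is the centroid of triangle RVK ⇒ Y = (1/3, 1/3)
2. With VS:SK = r, write λ = r/(r+1) so S = V + λ·(K−V); S is affine-linear in λ
Every point depending on S is an affine combination of S and λ-independent points, so each such coordinate is linear in λ; the λ² term in each signed area is a multiple of (K−V)×(K−V) = 0, so 2·[VYK] and 2·[RSK] are each linear in λ. Evaluating at λ=0 and λ=1:
  2·[VYK] = 1/3,   2·[RSK] = λ − 1
So [VYK]:[RSK] = (1/3) / (λ − 1). Setting this equal to -7/9:
  1/3 = -7/9·(λ − 1)  ⇒  λ = 4/7
Then r = λ/(1−λ) = (4/7)/(3/7) = 4/3. Check: with r = 4/3, S = (4/7, 3/7) and [VYK]:[RSK] = -7/9 as required.

r = 4/3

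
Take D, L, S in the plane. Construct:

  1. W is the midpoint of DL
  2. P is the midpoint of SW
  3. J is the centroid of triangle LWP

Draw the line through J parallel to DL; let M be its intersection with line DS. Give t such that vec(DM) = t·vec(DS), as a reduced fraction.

Work in coordinates with D = (0, 0), L = (1, 0), S = (0, 1).
1. W is the midpoint of DL ⇒ W = (1/2, 0)
2. P is the midpoint of SW ⇒ P = (1/4, 1/2)
3. J is the centroid of triangle LWP ⇒ J = (7/12, 1/6)
through J parallel to DL: direction (1, 0); meets DS at M = (0, 1/6)
M = D + t·(S−D) with t = 1/6

t = 1/6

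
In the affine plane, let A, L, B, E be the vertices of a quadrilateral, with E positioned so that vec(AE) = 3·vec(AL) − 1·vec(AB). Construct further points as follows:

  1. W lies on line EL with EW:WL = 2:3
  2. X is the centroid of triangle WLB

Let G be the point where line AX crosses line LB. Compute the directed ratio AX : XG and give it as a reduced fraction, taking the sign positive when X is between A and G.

Work in coordinates with A = (0, 0), L = (1, 0), B = (0, 1), E = (3, -1).
1. W lies on line EL with EW:WL = 2:3 ⇒ W = (11/5, -3/5)
2. X is the centroid of triangle WLB ⇒ X = (16/15, 2/15)
line AX meets LB at G = (8/9, 1/9)
X = A + t·(G−A) with t = 6/5, so AX:XG = 6/5:-1/5

AX:XG = -6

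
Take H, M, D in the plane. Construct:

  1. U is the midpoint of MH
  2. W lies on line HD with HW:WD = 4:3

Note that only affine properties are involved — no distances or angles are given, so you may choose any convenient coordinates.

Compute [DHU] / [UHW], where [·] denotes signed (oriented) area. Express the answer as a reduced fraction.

[DHU]:[UHW] = -7/4

Choose coordinates H = (0, 0), M = (1, 0), D = (0, 1).
1. U is the midpoint of MH ⇒ U = (1/2, 0)
2. W lies on line HD with HW:WD = 4:3 ⇒ W = (0, 4/7)
2·[DHU] = 1/2, 2·[UHW] = -2/7
[DHU]:[UHW] = 1/2:-2/7 = -7/4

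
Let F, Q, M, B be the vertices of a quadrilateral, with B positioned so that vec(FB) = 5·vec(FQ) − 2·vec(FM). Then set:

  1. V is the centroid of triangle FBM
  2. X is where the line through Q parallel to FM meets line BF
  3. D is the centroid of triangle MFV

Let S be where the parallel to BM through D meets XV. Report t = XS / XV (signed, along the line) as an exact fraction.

Assign F = (0, 0), Q = (1, 0), M = (0, 1), B = (5, -2) — the answer is frame-independent, so this choice is without loss of generality.
1. V is the centroid of triangle FBM ⇒ V = (5/3, -1/3)
2. X is where the line through Q parallel to FM meets line BF ⇒ X = (1, -2/5)
3. D is the centroid of triangle MFV ⇒ D = (5/9, 2/9)
through D parallel to BM: direction (-5, 3); meets XV at S = (95/63, -22/63)
S = X + t·(V−X) with t = 16/21

t = 16/21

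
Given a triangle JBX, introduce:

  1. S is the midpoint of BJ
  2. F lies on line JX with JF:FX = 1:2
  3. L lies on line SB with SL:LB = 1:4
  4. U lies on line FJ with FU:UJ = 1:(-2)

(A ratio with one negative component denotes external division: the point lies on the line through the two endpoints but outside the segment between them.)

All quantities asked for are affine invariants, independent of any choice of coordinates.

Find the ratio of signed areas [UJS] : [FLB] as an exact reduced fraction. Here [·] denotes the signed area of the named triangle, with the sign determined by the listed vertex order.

[UJS]:[FLB] = 5/2

Assign J = (0, 0), B = (1, 0), X = (0, 1) — the answer is frame-independent, so this choice is without loss of generality.
1. S is the midpoint of BJ ⇒ S = (1/2, 0)
2. F lies on line JX with JF:FX = 1:2 ⇒ F = (0, 1/3)
3. L lies on line SB with SL:LB = 1:4 ⇒ L = (3/5, 0)
4. U lies on line FJ with FU:UJ = 1:(-2) ⇒ U = (0, 2/3)
2·[UJS] = 1/3, 2·[FLB] = 2/15
[UJS]:[FLB] = 1/3:2/15 = 5/2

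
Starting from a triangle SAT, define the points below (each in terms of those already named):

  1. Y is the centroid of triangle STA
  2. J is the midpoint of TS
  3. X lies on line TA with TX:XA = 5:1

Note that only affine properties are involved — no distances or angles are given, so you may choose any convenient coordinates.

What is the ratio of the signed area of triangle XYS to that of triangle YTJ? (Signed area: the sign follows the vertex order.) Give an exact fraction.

Set S = (0, 0), A = (1, 0), T = (0, 1); any affine frame gives the same invariant.
1. Y is the centroid of triangle STA ⇒ Y = (1/3, 1/3)
2. J is the midpoint of TS ⇒ J = (0, 1/2)
3. X lies on line TA with TX:XA = 5:1 ⇒ X = (5/6, 1/6)
2·[XYS] = 2/9, 2·[YTJ] = 1/6
[XYS]:[YTJ] = 2/9:1/6 = 4/3

[XYS]:[YTJ] = 4/3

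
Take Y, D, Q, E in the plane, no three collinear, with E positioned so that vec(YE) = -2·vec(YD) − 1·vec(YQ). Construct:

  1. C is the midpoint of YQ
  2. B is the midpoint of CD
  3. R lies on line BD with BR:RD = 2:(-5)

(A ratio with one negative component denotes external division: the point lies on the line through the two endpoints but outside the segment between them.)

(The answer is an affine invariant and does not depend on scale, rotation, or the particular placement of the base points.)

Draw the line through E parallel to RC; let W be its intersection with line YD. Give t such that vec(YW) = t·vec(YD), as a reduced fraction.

Work in coordinates with Y = (0, 0), D = (1, 0), Q = (0, 1), E = (-2, -1).
1. C is the midpoint of YQ ⇒ C = (0, 1/2)
2. B is the midpoint of CD ⇒ B = (1/2, 1/4)
3. R lies on line BD with BR:RD = 2:(-5) ⇒ R = (1/6, 5/12)
through E parallel to RC: direction (-1/6, 1/12); meets YD at W = (-4, 0)
W = Y + t·(D−Y) with t = -4

t = -4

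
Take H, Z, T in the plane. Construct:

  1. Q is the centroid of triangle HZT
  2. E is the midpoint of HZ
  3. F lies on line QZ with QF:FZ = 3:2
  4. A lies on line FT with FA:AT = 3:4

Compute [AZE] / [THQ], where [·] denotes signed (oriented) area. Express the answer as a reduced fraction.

[AZE]:[THQ] = -53/70

Work in coordinates with H = (0, 0), Z = (1, 0), T = (0, 1).
1. Q is the centroid of triangle HZT ⇒ Q = (1/3, 1/3)
2. E is the midpoint of HZ ⇒ E = (1/2, 0)
3. F lies on line QZ with QF:FZ = 3:2 ⇒ F = (11/15, 2/15)
4. A lies on line FT with FA:AT = 3:4 ⇒ A = (44/105, 53/105)
2·[AZE] = -53/210, 2·[THQ] = 1/3
[AZE]:[THQ] = -53/210:1/3 = -53/70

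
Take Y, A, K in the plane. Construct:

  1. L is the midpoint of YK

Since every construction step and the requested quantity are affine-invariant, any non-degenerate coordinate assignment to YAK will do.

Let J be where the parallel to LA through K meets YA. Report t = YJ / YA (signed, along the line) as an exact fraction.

t = 2

Assign Y = (0, 0), A = (1, 0), K = (0, 1) — the answer is frame-independent, so this choice is without loss of generality.
1. L is the midpoint of YK ⇒ L = (0, 1/2)
through K parallel to LA: direction (1, -1/2); meets YA at J = (2, 0)
J = Y + t·(A−Y) with t = 2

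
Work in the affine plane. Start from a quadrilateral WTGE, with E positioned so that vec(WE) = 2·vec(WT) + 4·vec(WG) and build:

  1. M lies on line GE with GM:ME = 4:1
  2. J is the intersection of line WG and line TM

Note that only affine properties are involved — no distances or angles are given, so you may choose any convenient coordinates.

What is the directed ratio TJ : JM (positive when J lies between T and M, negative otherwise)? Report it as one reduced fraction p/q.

Set W = (0, 0), T = (1, 0), G = (0, 1), E = (2, 4); any affine frame gives the same invariant.
1. M lies on line GE with GM:ME = 4:1 ⇒ M = (8/5, 17/5)
2. J is the intersection of line WG and line TM ⇒ J = (0, -17/3)
J = T + t·(M−T) with t = -5/3, so TJ:JM = t:(1−t) = -5/3:8/3

TJ:JM = -5/8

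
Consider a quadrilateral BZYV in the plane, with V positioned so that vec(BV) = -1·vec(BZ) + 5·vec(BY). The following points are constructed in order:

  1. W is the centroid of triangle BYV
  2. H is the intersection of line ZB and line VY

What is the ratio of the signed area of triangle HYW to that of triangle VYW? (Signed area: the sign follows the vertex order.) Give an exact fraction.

[HYW]:[VYW] = -1/4

Work in coordinates with B = (0, 0), Z = (1, 0), Y = (0, 1), V = (-1, 5).
1. W is the centroid of triangle BYV ⇒ W = (-1/3, 2)
2. H is the intersection of line ZB and line VY ⇒ H = (1/4, 0)
2·[HYW] = 1/12, 2·[VYW] = -1/3
[HYW]:[VYW] = 1/12:-1/3 = -1/4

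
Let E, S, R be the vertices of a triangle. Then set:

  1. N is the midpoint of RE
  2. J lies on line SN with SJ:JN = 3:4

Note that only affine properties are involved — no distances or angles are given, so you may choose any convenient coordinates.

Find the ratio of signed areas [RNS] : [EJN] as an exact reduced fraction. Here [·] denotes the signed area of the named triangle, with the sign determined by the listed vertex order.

Choose coordinates E = (0, 0), S = (1, 0), R = (0, 1).
1. N is the midpoint of RE ⇒ N = (0, 1/2)
2. J lies on line SN with SJ:JN = 3:4 ⇒ J = (4/7, 3/14)
2·[RNS] = 1/2, 2·[EJN] = 2/7
[RNS]:[EJN] = 1/2:2/7 = 7/4

[RNS]:[EJN] = 7/4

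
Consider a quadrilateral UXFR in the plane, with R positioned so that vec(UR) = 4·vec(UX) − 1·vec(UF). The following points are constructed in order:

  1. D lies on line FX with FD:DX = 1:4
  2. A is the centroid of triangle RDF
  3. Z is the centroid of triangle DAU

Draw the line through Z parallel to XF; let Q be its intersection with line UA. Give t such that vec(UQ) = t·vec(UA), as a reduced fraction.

t = 8/15

Assign U = (0, 0), X = (1, 0), F = (0, 1), R = (4, -1) — the answer is frame-independent, so this choice is without loss of generality.
1. D lies on line FX with FD:DX = 1:4 ⇒ D = (1/5, 4/5)
2. A is the centroid of triangle RDF ⇒ A = (7/5, 4/15)
3. Z is the centroid of triangle DAU ⇒ Z = (8/15, 16/45)
through Z parallel to XF: direction (-1, 1); meets UA at Q = (56/75, 32/225)
Q = U + t·(A−U) with t = 8/15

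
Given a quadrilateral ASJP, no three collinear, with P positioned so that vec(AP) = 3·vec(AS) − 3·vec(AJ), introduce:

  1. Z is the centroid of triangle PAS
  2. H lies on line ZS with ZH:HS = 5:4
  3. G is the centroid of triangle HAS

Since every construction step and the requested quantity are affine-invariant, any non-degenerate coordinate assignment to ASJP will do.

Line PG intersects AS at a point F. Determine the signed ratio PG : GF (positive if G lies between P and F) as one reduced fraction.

PG:GF = 77/4

Set A = (0, 0), S = (1, 0), J = (0, 1), P = (3, -3); any affine frame gives the same invariant.
1. Z is the centroid of triangle PAS ⇒ Z = (4/3, -1)
2. H lies on line ZS with ZH:HS = 5:4 ⇒ H = (31/27, -4/9)
3. G is the centroid of triangle HAS ⇒ G = (58/81, -4/27)
line PG meets AS at F = (46/77, 0)
G = P + t·(F−P) with t = 77/81, so PG:GF = 77/81:4/81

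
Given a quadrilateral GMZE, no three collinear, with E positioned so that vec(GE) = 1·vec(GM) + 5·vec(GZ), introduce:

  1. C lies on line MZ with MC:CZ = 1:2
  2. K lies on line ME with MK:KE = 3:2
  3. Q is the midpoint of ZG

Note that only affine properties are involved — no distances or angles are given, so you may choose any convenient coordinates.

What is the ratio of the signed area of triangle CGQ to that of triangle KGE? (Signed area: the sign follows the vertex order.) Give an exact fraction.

Set G = (0, 0), M = (1, 0), Z = (0, 1), E = (1, 5); any affine frame gives the same invariant.
1. C lies on line MZ with MC:CZ = 1:2 ⇒ C = (2/3, 1/3)
2. K lies on line ME with MK:KE = 3:2 ⇒ K = (1, 3)
3. Q is the midpoint of ZG ⇒ Q = (0, 1/2)
2·[CGQ] = -1/3, 2·[KGE] = -2
[CGQ]:[KGE] = -1/3:-2 = 1/6

[CGQ]:[KGE] = 1/6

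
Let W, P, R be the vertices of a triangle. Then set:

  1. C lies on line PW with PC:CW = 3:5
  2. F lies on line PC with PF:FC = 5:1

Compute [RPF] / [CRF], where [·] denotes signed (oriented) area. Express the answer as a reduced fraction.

Assign W = (0, 0), P = (1, 0), R = (0, 1) — the answer is frame-independent, so this choice is without loss of generality.
1. C lies on line PW with PC:CW = 3:5 ⇒ C = (5/8, 0)
2. F lies on line PC with PF:FC = 5:1 ⇒ F = (11/16, 0)
2·[RPF] = -5/16, 2·[CRF] = -1/16
[RPF]:[CRF] = -5/16:-1/16 = 5

[RPF]:[CRF] = 5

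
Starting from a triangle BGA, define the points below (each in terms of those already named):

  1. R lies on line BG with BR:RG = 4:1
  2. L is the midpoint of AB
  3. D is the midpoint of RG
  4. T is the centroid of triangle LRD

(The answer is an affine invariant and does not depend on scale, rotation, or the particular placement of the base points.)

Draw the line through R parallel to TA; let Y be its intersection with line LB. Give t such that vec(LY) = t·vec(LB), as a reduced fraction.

t = -23/17

Set B = (0, 0), G = (1, 0), A = (0, 1); any affine frame gives the same invariant.
1. R lies on line BG with BR:RG = 4:1 ⇒ R = (4/5, 0)
2. L is the midpoint of AB ⇒ L = (0, 1/2)
3. D is the midpoint of RG ⇒ D = (9/10, 0)
4. T is the centroid of triangle LRD ⇒ T = (17/30, 1/6)
through R parallel to TA: direction (-17/30, 5/6); meets LB at Y = (0, 20/17)
Y = L + t·(B−L) with t = -23/17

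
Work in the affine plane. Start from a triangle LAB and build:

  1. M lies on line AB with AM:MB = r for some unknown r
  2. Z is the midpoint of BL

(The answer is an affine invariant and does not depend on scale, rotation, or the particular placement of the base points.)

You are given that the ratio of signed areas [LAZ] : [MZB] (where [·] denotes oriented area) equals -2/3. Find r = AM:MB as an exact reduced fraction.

Assign L = (0, 0), A = (1, 0), B = (0, 1) — the answer is frame-independent, so this choice is without loss of generality.
1. With AM:MB = r, write λ = r/(r+1) so M = A + λ·(B−A); M is affine-linear in λ
2. Z is the midpoint of BL ⇒ Z = (0, 1/2)
Every point depending on M is an affine combination of M and λ-independent points, so each such coordinate is linear in λ; the λ² term in each signed area is a multiple of (B−A)×(B−A) = 0, so 2·[LAZ] and 2·[MZB] are each linear in λ. Evaluating at λ=0 and λ=1:
  2·[LAZ] = 1/2,   2·[MZB] = 1/2·λ − 1/2
So [LAZ]:[MZB] = (1/2) / (1/2·λ − 1/2). Setting this equal to -2/3:
  1/2 = -2/3·(1/2·λ − 1/2)  ⇒  λ = -1/2
Then r = λ/(1−λ) = (-1/2)/(3/2) = -1/3. Check: with r = -1/3, M = (3/2, -1/2) and [LAZ]:[MZB] = -2/3 as required.

r = -1/3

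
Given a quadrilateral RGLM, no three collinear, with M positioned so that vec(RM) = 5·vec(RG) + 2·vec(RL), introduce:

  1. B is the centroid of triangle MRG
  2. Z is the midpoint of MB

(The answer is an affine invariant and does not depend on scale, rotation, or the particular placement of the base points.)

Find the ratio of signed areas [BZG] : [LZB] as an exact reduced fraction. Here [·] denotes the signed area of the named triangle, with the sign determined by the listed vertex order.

[BZG]:[LZB] = 2/11

Choose coordinates R = (0, 0), G = (1, 0), L = (0, 1), M = (5, 2).
1. B is the centroid of triangle MRG ⇒ B = (2, 2/3)
2. Z is the midpoint of MB ⇒ Z = (7/2, 4/3)
2·[BZG] = -1/3, 2·[LZB] = -11/6
[BZG]:[LZB] = -1/3:-11/6 = 2/11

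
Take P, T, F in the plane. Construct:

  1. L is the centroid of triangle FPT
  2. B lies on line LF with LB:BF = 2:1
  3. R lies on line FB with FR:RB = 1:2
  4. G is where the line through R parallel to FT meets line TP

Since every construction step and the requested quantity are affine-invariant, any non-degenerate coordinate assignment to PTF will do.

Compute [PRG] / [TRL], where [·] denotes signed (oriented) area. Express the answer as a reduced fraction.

Assign P = (0, 0), T = (1, 0), F = (0, 1) — the answer is frame-independent, so this choice is without loss of generality.
1. L is the centroid of triangle FPT ⇒ L = (1/3, 1/3)
2. B lies on line LF with LB:BF = 2:1 ⇒ B = (1/9, 7/9)
3. R lies on line FB with FR:RB = 1:2 ⇒ R = (1/27, 25/27)
4. G is where the line through R parallel to FT meets line TP ⇒ G = (26/27, 0)
2·[PRG] = -650/729, 2·[TRL] = 8/27
[PRG]:[TRL] = -650/729:8/27 = -325/108

[PRG]:[TRL] = -325/108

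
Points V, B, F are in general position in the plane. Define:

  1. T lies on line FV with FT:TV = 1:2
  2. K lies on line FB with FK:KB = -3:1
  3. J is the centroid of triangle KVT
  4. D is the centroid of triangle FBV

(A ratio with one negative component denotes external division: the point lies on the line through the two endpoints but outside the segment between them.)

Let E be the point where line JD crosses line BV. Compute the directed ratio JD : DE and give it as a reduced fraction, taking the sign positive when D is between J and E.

JD:DE = -5/6

Assign V = (0, 0), B = (1, 0), F = (0, 1) — the answer is frame-independent, so this choice is without loss of generality.
1. T lies on line FV with FT:TV = 1:2 ⇒ T = (0, 2/3)
2. K lies on line FB with FK:KB = -3:1 ⇒ K = (3/2, -1/2)
3. J is the centroid of triangle KVT ⇒ J = (1/2, 1/18)
4. D is the centroid of triangle FBV ⇒ D = (1/3, 1/3)
line JD meets BV at E = (8/15, 0)
D = J + t·(E−J) with t = -5, so JD:DE = -5:6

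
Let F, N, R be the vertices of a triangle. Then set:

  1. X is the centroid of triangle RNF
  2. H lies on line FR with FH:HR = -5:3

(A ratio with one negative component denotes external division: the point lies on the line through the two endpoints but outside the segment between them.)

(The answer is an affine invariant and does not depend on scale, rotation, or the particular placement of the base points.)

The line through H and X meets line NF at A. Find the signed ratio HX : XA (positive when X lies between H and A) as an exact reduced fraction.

HX:XA = 13/2

Set F = (0, 0), N = (1, 0), R = (0, 1); any affine frame gives the same invariant.
1. X is the centroid of triangle RNF ⇒ X = (1/3, 1/3)
2. H lies on line FR with FH:HR = -5:3 ⇒ H = (0, 5/2)
line HX meets NF at A = (5/13, 0)
X = H + t·(A−H) with t = 13/15, so HX:XA = 13/15:2/15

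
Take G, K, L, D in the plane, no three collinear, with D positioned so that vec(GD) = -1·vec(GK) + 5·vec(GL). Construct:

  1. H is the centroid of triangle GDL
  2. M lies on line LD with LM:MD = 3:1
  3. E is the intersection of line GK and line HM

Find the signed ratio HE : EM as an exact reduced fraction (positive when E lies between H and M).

HE:EM = -1/2

Work in coordinates with G = (0, 0), K = (1, 0), L = (0, 1), D = (-1, 5).
1. H is the centroid of triangle GDL ⇒ H = (-1/3, 2)
2. M lies on line LD with LM:MD = 3:1 ⇒ M = (-3/4, 4)
3. E is the intersection of line GK and line HM ⇒ E = (1/12, 0)
E = H + t·(M−H) with t = -1, so HE:EM = t:(1−t) = -1:2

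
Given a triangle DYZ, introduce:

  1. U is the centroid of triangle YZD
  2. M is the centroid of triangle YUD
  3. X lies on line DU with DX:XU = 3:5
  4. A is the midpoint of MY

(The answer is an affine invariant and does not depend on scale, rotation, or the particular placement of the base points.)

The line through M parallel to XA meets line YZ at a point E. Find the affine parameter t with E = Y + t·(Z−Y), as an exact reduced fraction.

Set D = (0, 0), Y = (1, 0), Z = (0, 1); any affine frame gives the same invariant.
1. U is the centroid of triangle YZD ⇒ U = (1/3, 1/3)
2. M is the centroid of triangle YUD ⇒ M = (4/9, 1/9)
3. X lies on line DU with DX:XU = 3:5 ⇒ X = (1/8, 1/8)
4. A is the midpoint of MY ⇒ A = (13/18, 1/18)
through M parallel to XA: direction (43/72, -5/72); meets YZ at E = (18/19, 1/19)
E = Y + t·(Z−Y) with t = 1/19

t = 1/19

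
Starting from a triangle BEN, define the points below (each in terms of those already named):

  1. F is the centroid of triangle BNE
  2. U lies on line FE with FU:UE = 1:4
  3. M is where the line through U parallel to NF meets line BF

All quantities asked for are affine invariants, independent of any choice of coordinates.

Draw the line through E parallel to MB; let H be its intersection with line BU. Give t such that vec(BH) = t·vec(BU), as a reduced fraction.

Choose coordinates B = (0, 0), E = (1, 0), N = (0, 1).
1. F is the centroid of triangle BNE ⇒ F = (1/3, 1/3)
2. U lies on line FE with FU:UE = 1:4 ⇒ U = (7/15, 4/15)
3. M is where the line through U parallel to NF meets line BF ⇒ M = (2/5, 2/5)
through E parallel to MB: direction (-2/5, -2/5); meets BU at H = (7/3, 4/3)
H = B + t·(U−B) with t = 5

t = 5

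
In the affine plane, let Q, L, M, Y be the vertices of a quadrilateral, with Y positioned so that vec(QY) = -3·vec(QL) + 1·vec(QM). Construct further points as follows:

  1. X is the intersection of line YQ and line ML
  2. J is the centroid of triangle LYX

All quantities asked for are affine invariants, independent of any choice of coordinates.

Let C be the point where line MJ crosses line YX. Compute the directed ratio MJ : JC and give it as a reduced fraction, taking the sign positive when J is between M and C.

Choose coordinates Q = (0, 0), L = (1, 0), M = (0, 1), Y = (-3, 1).
1. X is the intersection of line YQ and line ML ⇒ X = (3/2, -1/2)
2. J is the centroid of triangle LYX ⇒ J = (-1/6, 1/6)
line MJ meets YX at C = (-3/16, 1/16)
J = M + t·(C−M) with t = 8/9, so MJ:JC = 8/9:1/9

MJ:JC = 8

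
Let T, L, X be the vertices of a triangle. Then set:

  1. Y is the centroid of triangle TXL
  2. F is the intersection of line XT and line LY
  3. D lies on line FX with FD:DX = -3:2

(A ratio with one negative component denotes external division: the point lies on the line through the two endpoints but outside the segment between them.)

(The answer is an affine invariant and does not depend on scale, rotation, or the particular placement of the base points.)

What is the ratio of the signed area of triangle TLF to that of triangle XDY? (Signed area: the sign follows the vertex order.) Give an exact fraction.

Choose coordinates T = (0, 0), L = (1, 0), X = (0, 1).
1. Y is the centroid of triangle TXL ⇒ Y = (1/3, 1/3)
2. F is the intersection of line XT and line LY ⇒ F = (0, 1/2)
3. D lies on line FX with FD:DX = -3:2 ⇒ D = (0, 2)
2·[TLF] = 1/2, 2·[XDY] = -1/3
[TLF]:[XDY] = 1/2:-1/3 = -3/2

[TLF]:[XDY] = -3/2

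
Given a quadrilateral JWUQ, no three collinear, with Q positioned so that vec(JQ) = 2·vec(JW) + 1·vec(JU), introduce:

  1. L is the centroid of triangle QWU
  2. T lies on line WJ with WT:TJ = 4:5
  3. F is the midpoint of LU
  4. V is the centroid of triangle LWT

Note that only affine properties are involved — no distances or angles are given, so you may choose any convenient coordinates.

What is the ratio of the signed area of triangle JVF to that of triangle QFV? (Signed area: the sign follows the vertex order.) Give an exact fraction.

Work in coordinates with J = (0, 0), W = (1, 0), U = (0, 1), Q = (2, 1).
1. L is the centroid of triangle QWU ⇒ L = (1, 2/3)
2. T lies on line WJ with WT:TJ = 4:5 ⇒ T = (5/9, 0)
3. F is the midpoint of LU ⇒ F = (1/2, 5/6)
4. V is the centroid of triangle LWT ⇒ V = (23/27, 2/9)
2·[JVF] = 97/162, 2·[QFV] = 79/81
[JVF]:[QFV] = 97/162:79/81 = 97/158

[JVF]:[QFV] = 97/158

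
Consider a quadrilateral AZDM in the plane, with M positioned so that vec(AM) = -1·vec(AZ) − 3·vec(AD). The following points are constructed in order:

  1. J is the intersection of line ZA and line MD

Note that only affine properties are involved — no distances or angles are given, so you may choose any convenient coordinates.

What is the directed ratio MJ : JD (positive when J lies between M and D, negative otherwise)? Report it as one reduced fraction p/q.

MJ:JD = 3

Work in coordinates with A = (0, 0), Z = (1, 0), D = (0, 1), M = (-1, -3).
1. J is the intersection of line ZA and line MD ⇒ J = (-1/4, 0)
J = M + t·(D−M) with t = 3/4, so MJ:JD = t:(1−t) = 3/4:1/4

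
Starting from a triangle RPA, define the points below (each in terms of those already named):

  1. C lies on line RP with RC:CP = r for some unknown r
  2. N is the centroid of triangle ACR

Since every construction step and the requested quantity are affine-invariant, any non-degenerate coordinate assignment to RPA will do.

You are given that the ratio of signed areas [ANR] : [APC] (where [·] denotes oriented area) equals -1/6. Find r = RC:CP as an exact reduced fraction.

Set R = (0, 0), P = (1, 0), A = (0, 1); any affine frame gives the same invariant.
1. With RC:CP = r, write λ = r/(r+1) so C = R + λ·(P−R); C is affine-linear in λ
2. N is the centroid of triangle ACR ⇒ N is an affine combination of earlier points and hence also affine-linear in λ
Every point depending on C is an affine combination of C and λ-independent points, so each such coordinate is linear in λ; the λ² term in each signed area is a multiple of (P−R)×(P−R) = 0, so 2·[ANR] and 2·[APC] are each linear in λ. Evaluating at λ=0 and λ=1:
  2·[ANR] = -1/3·λ,   2·[APC] = λ − 1
So [ANR]:[APC] = (-1/3·λ) / (λ − 1). Setting this equal to -1/6:
  -1/3·λ = -1/6·(λ − 1)  ⇒  λ = -1
Then r = λ/(1−λ) = (-1)/(2) = -1/2. Check: with r = -1/2, C = (-1, 0) and [ANR]:[APC] = -1/6 as required.

r = -1/2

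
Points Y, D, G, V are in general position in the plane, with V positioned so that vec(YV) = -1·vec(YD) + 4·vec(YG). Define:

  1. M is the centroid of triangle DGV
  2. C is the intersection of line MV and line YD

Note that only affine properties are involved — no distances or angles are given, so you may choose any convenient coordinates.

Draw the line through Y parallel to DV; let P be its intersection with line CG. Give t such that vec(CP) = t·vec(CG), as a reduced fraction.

Choose coordinates Y = (0, 0), D = (1, 0), G = (0, 1), V = (-1, 4).
1. M is the centroid of triangle DGV ⇒ M = (0, 5/3)
2. C is the intersection of line MV and line YD ⇒ C = (5/7, 0)
through Y parallel to DV: direction (-2, 4); meets CG at P = (-5/3, 10/3)
P = C + t·(G−C) with t = 10/3

t = 10/3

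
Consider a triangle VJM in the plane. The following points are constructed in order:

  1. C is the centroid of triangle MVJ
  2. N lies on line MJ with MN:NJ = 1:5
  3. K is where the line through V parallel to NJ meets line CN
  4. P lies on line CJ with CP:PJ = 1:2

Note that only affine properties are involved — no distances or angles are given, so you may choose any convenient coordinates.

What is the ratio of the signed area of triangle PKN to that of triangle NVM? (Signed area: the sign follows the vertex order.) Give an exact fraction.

[PKN]:[NVM] = 5/3

Work in coordinates with V = (0, 0), J = (1, 0), M = (0, 1).
1. C is the centroid of triangle MVJ ⇒ C = (1/3, 1/3)
2. N lies on line MJ with MN:NJ = 1:5 ⇒ N = (1/6, 5/6)
3. K is where the line through V parallel to NJ meets line CN ⇒ K = (2/3, -2/3)
4. P lies on line CJ with CP:PJ = 1:2 ⇒ P = (5/9, 2/9)
2·[PKN] = -5/18, 2·[NVM] = -1/6
[PKN]:[NVM] = -5/18:-1/6 = 5/3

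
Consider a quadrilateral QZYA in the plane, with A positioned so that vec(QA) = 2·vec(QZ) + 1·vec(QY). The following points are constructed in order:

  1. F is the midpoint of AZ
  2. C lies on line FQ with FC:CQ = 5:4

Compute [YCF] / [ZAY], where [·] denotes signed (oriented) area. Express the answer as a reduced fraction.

Choose coordinates Q = (0, 0), Z = (1, 0), Y = (0, 1), A = (2, 1).
1. F is the midpoint of AZ ⇒ F = (3/2, 1/2)
2. C lies on line FQ with FC:CQ = 5:4 ⇒ C = (2/3, 2/9)
2·[YCF] = 5/6, 2·[ZAY] = 2
[YCF]:[ZAY] = 5/6:2 = 5/12

[YCF]:[ZAY] = 5/12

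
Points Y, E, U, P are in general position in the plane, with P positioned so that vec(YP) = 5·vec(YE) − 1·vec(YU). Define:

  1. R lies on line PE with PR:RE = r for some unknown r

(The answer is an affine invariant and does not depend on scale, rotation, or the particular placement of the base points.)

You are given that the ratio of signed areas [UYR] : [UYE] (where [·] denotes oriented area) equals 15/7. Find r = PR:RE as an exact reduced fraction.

r = 5/2

Work in coordinates with Y = (0, 0), E = (1, 0), U = (0, 1), P = (5, -1).
1. With PR:RE = r, write λ = r/(r+1) so R = P + λ·(E−P); R is affine-linear in λ
Every point depending on R is an affine combination of R and λ-independent points, so each such coordinate is linear in λ; the λ² term in each signed area is a multiple of (E−P)×(E−P) = 0, so 2·[UYR] and 2·[UYE] are each linear in λ. Evaluating at λ=0 and λ=1:
  2·[UYR] = -4·λ + 5,   2·[UYE] = 1
So [UYR]:[UYE] = (-4·λ + 5) / (1). Setting this equal to 15/7:
  -4·λ + 5 = 15/7·(1)  ⇒  λ = 5/7
Then r = λ/(1−λ) = (5/7)/(2/7) = 5/2. Check: with r = 5/2, R = (15/7, -2/7) and [UYR]:[UYE] = 15/7 as required.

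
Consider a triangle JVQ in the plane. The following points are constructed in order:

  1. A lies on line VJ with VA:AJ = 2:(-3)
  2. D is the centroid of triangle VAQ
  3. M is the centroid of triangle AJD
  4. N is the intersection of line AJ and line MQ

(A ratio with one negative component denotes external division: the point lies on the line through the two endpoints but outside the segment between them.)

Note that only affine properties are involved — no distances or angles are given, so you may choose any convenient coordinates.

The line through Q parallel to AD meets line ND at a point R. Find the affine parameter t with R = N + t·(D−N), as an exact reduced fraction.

t = 27/11

Set J = (0, 0), V = (1, 0), Q = (0, 1); any affine frame gives the same invariant.
1. A lies on line VJ with VA:AJ = 2:(-3) ⇒ A = (3, 0)
2. D is the centroid of triangle VAQ ⇒ D = (4/3, 1/3)
3. M is the centroid of triangle AJD ⇒ M = (13/9, 1/9)
4. N is the intersection of line AJ and line MQ ⇒ N = (13/8, 0)
through Q parallel to AD: direction (-5/3, 1/3); meets ND at R = (10/11, 9/11)
R = N + t·(D−N) with t = 27/11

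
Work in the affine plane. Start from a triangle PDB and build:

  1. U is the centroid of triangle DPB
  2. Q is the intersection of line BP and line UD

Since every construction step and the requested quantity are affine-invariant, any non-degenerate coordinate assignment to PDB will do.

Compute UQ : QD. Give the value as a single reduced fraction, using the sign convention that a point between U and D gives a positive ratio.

Set P = (0, 0), D = (1, 0), B = (0, 1); any affine frame gives the same invariant.
1. U is the centroid of triangle DPB ⇒ U = (1/3, 1/3)
2. Q is the intersection of line BP and line UD ⇒ Q = (0, 1/2)
Q = U + t·(D−U) with t = -1/2, so UQ:QD = t:(1−t) = -1/2:3/2

UQ:QD = -1/3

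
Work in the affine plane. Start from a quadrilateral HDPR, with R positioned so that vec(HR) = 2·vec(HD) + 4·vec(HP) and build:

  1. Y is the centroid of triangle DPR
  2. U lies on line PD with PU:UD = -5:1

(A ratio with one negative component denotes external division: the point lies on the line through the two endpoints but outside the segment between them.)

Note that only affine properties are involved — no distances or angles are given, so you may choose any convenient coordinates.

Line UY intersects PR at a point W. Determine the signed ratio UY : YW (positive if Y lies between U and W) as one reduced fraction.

Choose coordinates H = (0, 0), D = (1, 0), P = (0, 1), R = (2, 4).
1. Y is the centroid of triangle DPR ⇒ Y = (1, 5/3)
2. U lies on line PD with PU:UD = -5:1 ⇒ U = (5/4, -1/4)
line UY meets PR at W = (10/11, 26/11)
Y = U + t·(W−U) with t = 11/15, so UY:YW = 11/15:4/15

UY:YW = 11/4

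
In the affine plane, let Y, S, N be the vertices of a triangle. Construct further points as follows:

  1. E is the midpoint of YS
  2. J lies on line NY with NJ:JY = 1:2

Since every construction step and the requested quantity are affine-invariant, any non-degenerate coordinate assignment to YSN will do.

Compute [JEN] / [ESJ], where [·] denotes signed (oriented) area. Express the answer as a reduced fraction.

Choose coordinates Y = (0, 0), S = (1, 0), N = (0, 1).
1. E is the midpoint of YS ⇒ E = (1/2, 0)
2. J lies on line NY with NJ:JY = 1:2 ⇒ J = (0, 2/3)
2·[JEN] = 1/6, 2·[ESJ] = 1/3
[JEN]:[ESJ] = 1/6:1/3 = 1/2

[JEN]:[ESJ] = 1/2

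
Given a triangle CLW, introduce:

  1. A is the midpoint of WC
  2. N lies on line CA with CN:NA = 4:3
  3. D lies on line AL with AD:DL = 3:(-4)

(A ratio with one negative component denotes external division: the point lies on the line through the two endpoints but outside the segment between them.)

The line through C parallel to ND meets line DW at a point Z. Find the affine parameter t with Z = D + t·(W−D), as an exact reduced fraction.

t = -2/5

Choose coordinates C = (0, 0), L = (1, 0), W = (0, 1).
1. A is the midpoint of WC ⇒ A = (0, 1/2)
2. N lies on line CA with CN:NA = 4:3 ⇒ N = (0, 2/7)
3. D lies on line AL with AD:DL = 3:(-4) ⇒ D = (-3, 2)
through C parallel to ND: direction (-3, 12/7); meets DW at Z = (-21/5, 12/5)
Z = D + t·(W−D) with t = -2/5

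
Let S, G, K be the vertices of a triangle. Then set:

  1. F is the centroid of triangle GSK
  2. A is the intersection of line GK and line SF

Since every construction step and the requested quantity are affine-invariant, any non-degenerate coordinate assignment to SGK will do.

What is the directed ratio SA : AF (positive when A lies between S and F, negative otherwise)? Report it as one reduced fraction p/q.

SA:AF = -3

Set S = (0, 0), G = (1, 0), K = (0, 1); any affine frame gives the same invariant.
1. F is the centroid of triangle GSK ⇒ F = (1/3, 1/3)
2. A is the intersection of line GK and line SF ⇒ A = (1/2, 1/2)
A = S + t·(F−S) with t = 3/2, so SA:AF = t:(1−t) = 3/2:-1/2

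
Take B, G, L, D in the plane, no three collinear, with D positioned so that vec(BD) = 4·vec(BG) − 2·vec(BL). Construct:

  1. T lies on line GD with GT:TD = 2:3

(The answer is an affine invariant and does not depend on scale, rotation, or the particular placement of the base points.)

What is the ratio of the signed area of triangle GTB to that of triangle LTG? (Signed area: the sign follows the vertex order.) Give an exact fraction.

[GTB]:[LTG] = 2

Set B = (0, 0), G = (1, 0), L = (0, 1), D = (4, -2); any affine frame gives the same invariant.
1. T lies on line GD with GT:TD = 2:3 ⇒ T = (11/5, -4/5)
2·[GTB] = -4/5, 2·[LTG] = -2/5
[GTB]:[LTG] = -4/5:-2/5 = 2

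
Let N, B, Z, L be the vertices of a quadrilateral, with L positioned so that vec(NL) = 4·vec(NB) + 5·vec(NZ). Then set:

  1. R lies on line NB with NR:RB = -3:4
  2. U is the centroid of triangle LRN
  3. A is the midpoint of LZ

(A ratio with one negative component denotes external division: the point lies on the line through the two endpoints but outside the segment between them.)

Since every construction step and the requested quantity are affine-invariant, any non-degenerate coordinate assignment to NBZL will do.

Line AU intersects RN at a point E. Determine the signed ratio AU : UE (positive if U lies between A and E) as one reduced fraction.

Assign N = (0, 0), B = (1, 0), Z = (0, 1), L = (4, 5) — the answer is frame-independent, so this choice is without loss of generality.
1. R lies on line NB with NR:RB = -3:4 ⇒ R = (-3, 0)
2. U is the centroid of triangle LRN ⇒ U = (1/3, 5/3)
3. A is the midpoint of LZ ⇒ A = (2, 3)
line AU meets RN at E = (-7/4, 0)
U = A + t·(E−A) with t = 4/9, so AU:UE = 4/9:5/9

AU:UE = 4/5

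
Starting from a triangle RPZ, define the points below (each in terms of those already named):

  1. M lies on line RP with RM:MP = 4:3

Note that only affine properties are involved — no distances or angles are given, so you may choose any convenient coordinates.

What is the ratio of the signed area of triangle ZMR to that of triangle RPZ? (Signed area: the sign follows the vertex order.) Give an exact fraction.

Work in coordinates with R = (0, 0), P = (1, 0), Z = (0, 1).
1. M lies on line RP with RM:MP = 4:3 ⇒ M = (4/7, 0)
2·[ZMR] = -4/7, 2·[RPZ] = 1
[ZMR]:[RPZ] = -4/7:1 = -4/7

[ZMR]:[RPZ] = -4/7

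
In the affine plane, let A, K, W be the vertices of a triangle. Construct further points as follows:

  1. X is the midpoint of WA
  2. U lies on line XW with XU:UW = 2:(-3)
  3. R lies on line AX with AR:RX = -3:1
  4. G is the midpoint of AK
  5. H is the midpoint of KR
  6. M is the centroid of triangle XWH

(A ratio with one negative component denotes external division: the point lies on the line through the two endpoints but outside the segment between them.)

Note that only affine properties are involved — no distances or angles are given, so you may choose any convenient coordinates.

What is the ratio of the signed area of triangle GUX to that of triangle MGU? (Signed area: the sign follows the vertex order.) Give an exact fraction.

Set A = (0, 0), K = (1, 0), W = (0, 1); any affine frame gives the same invariant.
1. X is the midpoint of WA ⇒ X = (0, 1/2)
2. U lies on line XW with XU:UW = 2:(-3) ⇒ U = (0, -1/2)
3. R lies on line AX with AR:RX = -3:1 ⇒ R = (0, 3/4)
4. G is the midpoint of AK ⇒ G = (1/2, 0)
5. H is the midpoint of KR ⇒ H = (1/2, 3/8)
6. M is the centroid of triangle XWH ⇒ M = (1/6, 5/8)
2·[GUX] = -1/2, 2·[MGU] = -23/48
[GUX]:[MGU] = -1/2:-23/48 = 24/23

[GUX]:[MGU] = 24/23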